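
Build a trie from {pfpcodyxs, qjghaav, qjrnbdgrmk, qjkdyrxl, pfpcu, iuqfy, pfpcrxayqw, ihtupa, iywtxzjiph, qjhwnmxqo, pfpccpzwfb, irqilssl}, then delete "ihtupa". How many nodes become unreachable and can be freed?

Walk "ihtupa" from the leaf back toward the root, removing each node that no remaining word uses.
The suffix "htupa" (5 nodes) is used only by "ihtupa"; the node for "i" still has the child "u", so pruning stops there.
Nodes removed: 5

5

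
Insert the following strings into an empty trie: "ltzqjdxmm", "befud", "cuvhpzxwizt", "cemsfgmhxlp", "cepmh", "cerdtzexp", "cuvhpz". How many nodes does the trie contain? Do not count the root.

Count nodes per top-level branch (shared prefixes stored once):
  'b'-branch (befud): 5 nodes
  'c'-branch (cemsfgmhxlp, cepmh, cerdtzexp, cuvhpz, cuvhpzxwizt): 31 nodes
  'l'-branch (ltzqjdxmm): 9 nodes
Sum: 45

45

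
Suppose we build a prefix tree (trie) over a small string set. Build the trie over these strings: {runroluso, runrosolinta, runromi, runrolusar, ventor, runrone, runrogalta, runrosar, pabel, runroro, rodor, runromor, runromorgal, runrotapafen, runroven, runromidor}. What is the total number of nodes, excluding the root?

64

Insert word by word; a character creates a node only if that edge doesn't already exist:
  "runroluso" → 9 new (r, u, n, r, o, l, u, s, o)
  "runrosolinta" → prefix "runro" already present; 7 new (s, o, l, i, n, t, a)
  "runromi" → prefix "runro" already present; 2 new (m, i)
  "runrolusar" → prefix "runrolus" already present; 2 new (a, r)
  "ventor" → 6 new (v, e, n, t, o, r)
  "runrone" → prefix "runro" already present; 2 new (n, e)
  "runrogalta" → prefix "runro" already present; 5 new (g, a, l, t, a)
  "runrosar" → prefix "runros" already present; 2 new (a, r)
  "pabel" → 5 new (p, a, b, e, l)
  "runroro" → prefix "runro" already present; 2 new (r, o)
  "rodor" → prefix "r" already present; 4 new (o, d, o, r)
  "runromor" → prefix "runrom" already present; 2 new (o, r)
  "runromorgal" → prefix "runromor" already present; 3 new (g, a, l)
  "runrotapafen" → prefix "runro" already present; 7 new (t, a, p, a, f, e, n)
  "runroven" → prefix "runro" already present; 3 new (v, e, n)
  "runromidor" → prefix "runromi" already present; 3 new (d, o, r)
Total nodes = 9 + 7 + 2 + 2 + 6 + 2 + 5 + 2 + 5 + 2 + 4 + 2 + 3 + 7 + 3 + 3 = 64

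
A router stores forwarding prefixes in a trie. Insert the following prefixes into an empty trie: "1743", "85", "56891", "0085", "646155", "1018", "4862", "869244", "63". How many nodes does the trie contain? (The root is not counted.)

For each word, the new-node count is its length minus the longest prefix already in the trie:
  "1743" → 4 new (1, 7, 4, 3)
  "85" → 2 new (8, 5)
  "56891" → 5 new (5, 6, 8, 9, 1)
  "0085" → 4 new (0, 0, 8, 5)
  "646155" → 6 new (6, 4, 6, 1, 5, 5)
  "1018" → prefix "1" already present; 3 new (0, 1, 8)
  "4862" → 4 new (4, 8, 6, 2)
  "869244" → prefix "8" already present; 5 new (6, 9, 2, 4, 4)
  "63" → prefix "6" already present; 1 new (3)
Total nodes = 4 + 2 + 5 + 4 + 6 + 3 + 4 + 5 + 1 = 34

34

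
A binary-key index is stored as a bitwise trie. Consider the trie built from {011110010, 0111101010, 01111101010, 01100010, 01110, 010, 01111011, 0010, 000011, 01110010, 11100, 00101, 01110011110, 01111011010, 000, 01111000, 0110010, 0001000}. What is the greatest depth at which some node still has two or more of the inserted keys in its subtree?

Look for the deepest trie node that still has at least two words in its subtree.
"01111011" and "01111011010" agree on "01111011" (8 characters) before diverging; nothing deeper is shared.
Longest shared-prefix length: 8

8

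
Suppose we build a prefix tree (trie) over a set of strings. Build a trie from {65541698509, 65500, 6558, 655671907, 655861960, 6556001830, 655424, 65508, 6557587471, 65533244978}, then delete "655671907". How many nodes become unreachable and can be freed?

A node on "655671907"'s path can go only if nothing else ends at it or branches off below it.
The suffix "71907" (5 nodes) is used only by "655671907"; the node for "6556" still has the child "0", so pruning stops there.
Nodes removed: 5

5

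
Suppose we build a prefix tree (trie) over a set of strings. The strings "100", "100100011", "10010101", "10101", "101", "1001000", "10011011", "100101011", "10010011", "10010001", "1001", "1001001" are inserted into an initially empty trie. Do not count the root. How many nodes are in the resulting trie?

22

Trie structure (* marks end of a word):
(root)
└─ 1
   └─ 0
      ├─ 0 *
      │  └─ 1 *
      │     ├─ 0
      │     │  ├─ 0
      │     │  │  ├─ 0 *
      │     │  │  │  └─ 1 *
      │     │  │  │     └─ 1 *
      │     │  │  └─ 1 *
      │     │  │     └─ 1 *
      │     │  └─ 1
      │     │     └─ 0
      │     │        └─ 1 *
      │     │           └─ 1 *
      │     └─ 1
      │        └─ 0
      │           └─ 1
      │              └─ 1 *
      └─ 1 *
         └─ 0
            └─ 1 *
Counting every labelled node above: 22.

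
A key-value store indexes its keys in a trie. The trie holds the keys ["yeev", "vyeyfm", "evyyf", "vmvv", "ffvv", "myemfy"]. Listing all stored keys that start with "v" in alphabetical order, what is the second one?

DFS of the "v" subtree visits, in order: "vmvv", "vyeyfm"
The 2nd is vyeyfm.

vyeyfm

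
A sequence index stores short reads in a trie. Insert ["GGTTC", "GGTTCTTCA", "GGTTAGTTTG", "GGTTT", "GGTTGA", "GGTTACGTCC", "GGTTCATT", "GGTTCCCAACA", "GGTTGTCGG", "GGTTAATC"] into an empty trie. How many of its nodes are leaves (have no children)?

9

Leaves are exactly the stored words that no other stored word extends.
Those words: "GGTTAATC", "GGTTACGTCC", "GGTTAGTTTG", "GGTTCATT", "GGTTCCCAACA", "GGTTCTTCA", "GGTTGA", "GGTTGTCGG", "GGTTT"
Leaf count: 9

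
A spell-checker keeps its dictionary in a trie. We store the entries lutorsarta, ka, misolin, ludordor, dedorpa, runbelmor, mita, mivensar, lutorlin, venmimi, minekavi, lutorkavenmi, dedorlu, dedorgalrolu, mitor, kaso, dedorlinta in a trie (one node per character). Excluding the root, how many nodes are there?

89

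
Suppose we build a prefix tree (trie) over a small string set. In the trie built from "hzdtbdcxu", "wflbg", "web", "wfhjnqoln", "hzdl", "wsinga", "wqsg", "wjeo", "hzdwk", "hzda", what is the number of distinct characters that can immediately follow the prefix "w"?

5

Follow the path "w" to its node, then look at its outgoing edges.
Distinct next characters after "w": e, f, j, q, s.
That node has 5 child edges.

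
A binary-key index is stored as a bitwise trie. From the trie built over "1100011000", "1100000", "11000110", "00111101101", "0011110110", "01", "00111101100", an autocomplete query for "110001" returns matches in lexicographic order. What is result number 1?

11000110

Filter for "110001…" and sort: "11000110", "1100011000"
Position 1: 11000110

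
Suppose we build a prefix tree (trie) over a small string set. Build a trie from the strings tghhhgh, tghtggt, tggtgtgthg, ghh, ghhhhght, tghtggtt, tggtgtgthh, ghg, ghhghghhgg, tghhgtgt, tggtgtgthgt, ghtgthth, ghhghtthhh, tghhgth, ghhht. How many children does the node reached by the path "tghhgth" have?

0

The children of the "tghhgth" node are the distinct next characters among strings starting with "tghhgth".
No stored string extends past "tghhgth".
That node has 0 child edges.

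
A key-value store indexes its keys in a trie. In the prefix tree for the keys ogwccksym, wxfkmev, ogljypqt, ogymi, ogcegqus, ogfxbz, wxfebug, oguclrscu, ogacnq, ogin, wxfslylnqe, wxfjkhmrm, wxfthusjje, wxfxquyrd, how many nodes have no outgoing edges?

Leaves are exactly the stored words that no other stored word extends.
Those words: "ogacnq", "ogcegqus", "ogfxbz", "ogin", "ogljypqt", "oguclrscu", "ogwccksym", "ogymi", "wxfebug", "wxfjkhmrm", "wxfkmev", "wxfslylnqe", "wxfthusjje", "wxfxquyrd"
Leaf count: 14

14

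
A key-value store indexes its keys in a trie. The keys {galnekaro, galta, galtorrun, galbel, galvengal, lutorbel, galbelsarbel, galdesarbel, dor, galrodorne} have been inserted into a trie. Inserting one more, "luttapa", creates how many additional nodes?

4

Walking "luttapa" from the root, the first 3 characters ("lut") follow existing edges; "t" is the first miss.
So 7 − 3 = 4 new nodes.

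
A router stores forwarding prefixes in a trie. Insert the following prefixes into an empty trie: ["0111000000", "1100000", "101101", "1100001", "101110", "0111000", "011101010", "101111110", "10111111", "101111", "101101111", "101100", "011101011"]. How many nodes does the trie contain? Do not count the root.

38

Trace insertions, counting only characters that open a new branch:
  "0111000000" → 10 new (0, 1, 1, 1, 0, 0, 0, 0, 0, 0)
  "1100000" → 7 new (1, 1, 0, 0, 0, 0, 0)
  "101101" → prefix "1" already present; 5 new (0, 1, 1, 0, 1)
  "1100001" → prefix "110000" already present; 1 new (1)
  "101110" → prefix "1011" already present; 2 new (1, 0)
  "0111000" → prefix "0111000" already present; 0 new (none)
  "011101010" → prefix "01110" already present; 4 new (1, 0, 1, 0)
  "101111110" → prefix "10111" already present; 4 new (1, 1, 1, 0)
  "10111111" → prefix "10111111" already present; 0 new (none)
  "101111" → prefix "101111" already present; 0 new (none)
  "101101111" → prefix "101101" already present; 3 new (1, 1, 1)
  "101100" → prefix "10110" already present; 1 new (0)
  "011101011" → prefix "01110101" already present; 1 new (1)
Total nodes = 10 + 7 + 5 + 1 + 2 + 0 + 4 + 4 + 0 + 0 + 3 + 1 + 1 = 38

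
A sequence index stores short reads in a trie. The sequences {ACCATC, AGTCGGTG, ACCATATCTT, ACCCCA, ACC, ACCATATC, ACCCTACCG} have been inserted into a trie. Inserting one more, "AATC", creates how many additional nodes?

The longest prefix of "AATC" already in the trie is "A" (length 1).
So 4 − 1 = 3 new nodes.

3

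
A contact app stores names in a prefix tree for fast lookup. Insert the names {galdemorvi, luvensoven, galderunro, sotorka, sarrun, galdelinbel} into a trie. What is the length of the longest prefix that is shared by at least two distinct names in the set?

5

Look for the deepest trie node that still has at least two words in its subtree.
e.g. "galdelinbel" and "galdemorvi" share the prefix "galde" of length 5; no pair shares a longer one.
Longest shared-prefix length: 5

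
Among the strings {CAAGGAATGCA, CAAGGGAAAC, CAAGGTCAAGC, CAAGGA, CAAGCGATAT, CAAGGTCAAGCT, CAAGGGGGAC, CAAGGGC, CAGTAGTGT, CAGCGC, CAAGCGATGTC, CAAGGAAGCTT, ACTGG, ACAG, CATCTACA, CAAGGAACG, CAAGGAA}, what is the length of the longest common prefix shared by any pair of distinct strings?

Equivalently: take the maximum, over all pairs, of their longest common prefix length.
e.g. "CAAGGTCAAGC" and "CAAGGTCAAGCT" share the prefix "CAAGGTCAAGC" of length 11; no pair shares a longer one.
Longest shared-prefix length: 11

11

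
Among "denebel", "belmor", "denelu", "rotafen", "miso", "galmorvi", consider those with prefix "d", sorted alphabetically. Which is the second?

denelu

Filter for "d…" and sort: "denebel", "denelu"
Position 2: denelu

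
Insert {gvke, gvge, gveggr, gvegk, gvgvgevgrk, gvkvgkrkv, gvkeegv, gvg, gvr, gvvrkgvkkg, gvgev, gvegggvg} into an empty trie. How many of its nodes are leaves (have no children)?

Leaves are exactly the stored words that no other stored word extends.
Those words: "gvegggvg", "gveggr", "gvegk", "gvgev", "gvgvgevgrk", "gvkeegv", "gvkvgkrkv", "gvr", "gvvrkgvkkg"
Leaf count: 9

9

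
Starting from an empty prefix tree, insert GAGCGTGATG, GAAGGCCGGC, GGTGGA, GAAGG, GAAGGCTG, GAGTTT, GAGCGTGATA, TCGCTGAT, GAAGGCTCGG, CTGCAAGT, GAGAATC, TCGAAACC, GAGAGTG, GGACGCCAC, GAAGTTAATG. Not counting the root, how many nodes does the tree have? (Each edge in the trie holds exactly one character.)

73

Count nodes per top-level branch (shared prefixes stored once):
  'C'-branch (CTGCAAGT): 8 nodes
  'G'-branch (GAAGG, GAAGGCCGGC, GAAGGCTCGG, GAAGGCTG, GAAGTTAATG, GAGAATC, GAGAGTG, GAGCGTGATA, GAGCGTGATG, GAGTTT, GGACGCCAC, GGTGGA): 52 nodes
  'T'-branch (TCGAAACC, TCGCTGAT): 13 nodes
Sum: 73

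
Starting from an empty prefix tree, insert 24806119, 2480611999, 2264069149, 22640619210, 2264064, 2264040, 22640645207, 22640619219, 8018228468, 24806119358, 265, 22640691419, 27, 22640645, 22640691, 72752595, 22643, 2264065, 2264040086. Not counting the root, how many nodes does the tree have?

63

Count nodes per top-level branch (shared prefixes stored once):
  '2'-branch (2264040, 2264040086, 22640619210, 22640619219, 2264064, 22640645, 22640645207, 2264065, 22640691, 22640691419, 2264069149, 22643, 24806119, 24806119358, 2480611999, 265, 27): 45 nodes
  '7'-branch (72752595): 8 nodes
  '8'-branch (8018228468): 10 nodes
Sum: 63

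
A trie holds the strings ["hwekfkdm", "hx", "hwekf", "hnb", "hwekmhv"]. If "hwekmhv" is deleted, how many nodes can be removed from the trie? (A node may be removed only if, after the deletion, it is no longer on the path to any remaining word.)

Walk "hwekmhv" from the leaf back toward the root, removing each node that no remaining word uses.
The suffix "mhv" (3 nodes) is used only by "hwekmhv"; the node for "hwek" still has the child "f", so pruning stops there.
Nodes removed: 3

3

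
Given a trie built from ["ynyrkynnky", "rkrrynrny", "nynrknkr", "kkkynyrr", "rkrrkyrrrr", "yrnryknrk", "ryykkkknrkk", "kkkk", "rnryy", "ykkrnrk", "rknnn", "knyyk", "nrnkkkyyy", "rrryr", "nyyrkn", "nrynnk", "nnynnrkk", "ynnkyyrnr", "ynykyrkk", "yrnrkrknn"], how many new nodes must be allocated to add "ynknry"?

"yn" is already a path in the trie; the remaining "knry" must be added.
Each of the 4 remaining characters creates one node.

4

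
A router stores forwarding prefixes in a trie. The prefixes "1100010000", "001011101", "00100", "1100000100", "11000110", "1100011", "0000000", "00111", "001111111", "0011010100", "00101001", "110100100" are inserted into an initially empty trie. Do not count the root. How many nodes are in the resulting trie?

53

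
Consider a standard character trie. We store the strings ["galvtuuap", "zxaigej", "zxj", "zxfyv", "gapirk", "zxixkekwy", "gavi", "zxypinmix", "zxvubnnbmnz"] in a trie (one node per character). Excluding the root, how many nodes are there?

Trace insertions, counting only characters that open a new branch:
  "galvtuuap" → 9 new (g, a, l, v, t, u, u, a, p)
  "zxaigej" → 7 new (z, x, a, i, g, e, j)
  "zxj" → prefix "zx" already present; 1 new (j)
  "zxfyv" → prefix "zx" already present; 3 new (f, y, v)
  "gapirk" → prefix "ga" already present; 4 new (p, i, r, k)
  "zxixkekwy" → prefix "zx" already present; 7 new (i, x, k, e, k, w, y)
  "gavi" → prefix "ga" already present; 2 new (v, i)
  "zxypinmix" → prefix "zx" already present; 7 new (y, p, i, n, m, i, x)
  "zxvubnnbmnz" → prefix "zx" already present; 9 new (v, u, b, n, n, b, m, n, z)
Total nodes = 9 + 7 + 1 + 3 + 4 + 7 + 2 + 7 + 9 = 49

49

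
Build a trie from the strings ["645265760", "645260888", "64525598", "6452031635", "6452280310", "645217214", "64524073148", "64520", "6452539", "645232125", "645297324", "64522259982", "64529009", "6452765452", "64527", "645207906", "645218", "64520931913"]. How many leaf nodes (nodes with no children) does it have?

16

A leaf is a node with no children — equivalently, the end of a word that is not a proper prefix of any other stored word.
Those words: "6452031635", "645207906", "64520931913", "645217214", "645218", "64522259982", "6452280310", "645232125", "64524073148", "6452539", "64525598", "645260888", "645265760", "6452765452", "64529009", "645297324"
Leaf count: 16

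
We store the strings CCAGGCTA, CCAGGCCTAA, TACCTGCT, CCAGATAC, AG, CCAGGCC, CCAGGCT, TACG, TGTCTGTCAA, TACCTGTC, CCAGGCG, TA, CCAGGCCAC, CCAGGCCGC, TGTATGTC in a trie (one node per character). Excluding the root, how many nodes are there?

48

Insert word by word; a character creates a node only if that edge doesn't already exist:
  "CCAGGCTA" → 8 new (C, C, A, G, G, C, T, A)
  "CCAGGCCTAA" → prefix "CCAGGC" already present; 4 new (C, T, A, A)
  "TACCTGCT" → 8 new (T, A, C, C, T, G, C, T)
  "CCAGATAC" → prefix "CCAG" already present; 4 new (A, T, A, C)
  "AG" → 2 new (A, G)
  "CCAGGCC" → prefix "CCAGGCC" already present; 0 new (none)
  "CCAGGCT" → prefix "CCAGGCT" already present; 0 new (none)
  "TACG" → prefix "TAC" already present; 1 new (G)
  "TGTCTGTCAA" → prefix "T" already present; 9 new (G, T, C, T, G, T, C, A, A)
  "TACCTGTC" → prefix "TACCTG" already present; 2 new (T, C)
  "CCAGGCG" → prefix "CCAGGC" already present; 1 new (G)
  "TA" → prefix "TA" already present; 0 new (none)
  "CCAGGCCAC" → prefix "CCAGGCC" already present; 2 new (A, C)
  "CCAGGCCGC" → prefix "CCAGGCC" already present; 2 new (G, C)
  "TGTATGTC" → prefix "TGT" already present; 5 new (A, T, G, T, C)
Total nodes = 8 + 4 + 8 + 4 + 2 + 0 + 0 + 1 + 9 + 2 + 1 + 0 + 2 + 2 + 5 = 48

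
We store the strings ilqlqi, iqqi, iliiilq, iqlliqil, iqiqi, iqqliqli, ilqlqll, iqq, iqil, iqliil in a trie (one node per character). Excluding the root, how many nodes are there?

Count nodes per top-level branch (shared prefixes stored once):
  'i'-branch (iliiilq, ilqlqi, ilqlqll, iqil, iqiqi, iqliil, iqlliqil, iqq, iqqi, iqqliqli): 34 nodes
Sum: 34

34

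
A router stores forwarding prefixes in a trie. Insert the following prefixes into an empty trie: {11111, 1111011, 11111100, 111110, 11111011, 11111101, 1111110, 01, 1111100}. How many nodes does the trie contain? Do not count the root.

18

Count nodes per top-level branch (shared prefixes stored once):
  '0'-branch (01): 2 nodes
  '1'-branch (1111011, 11111, 111110, 1111100, 11111011, 1111110, 11111100, 11111101): 16 nodes
Sum: 18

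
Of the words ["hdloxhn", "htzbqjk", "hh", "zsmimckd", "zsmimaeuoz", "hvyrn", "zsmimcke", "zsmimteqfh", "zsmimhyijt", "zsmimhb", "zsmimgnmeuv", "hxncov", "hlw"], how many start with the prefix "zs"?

7

Filter for entries beginning with "zs":
Matches: "zsmimaeuoz", "zsmimckd", "zsmimcke", "zsmimgnmeuv", "zsmimhb", "zsmimhyijt", "zsmimteqfh"
Count: 7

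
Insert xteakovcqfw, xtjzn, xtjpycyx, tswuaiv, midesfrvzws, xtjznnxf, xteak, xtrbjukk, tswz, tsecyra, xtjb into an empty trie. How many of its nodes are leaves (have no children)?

Leaves are exactly the stored words that no other stored word extends.
Those words: "midesfrvzws", "tsecyra", "tswuaiv", "tswz", "xteakovcqfw", "xtjb", "xtjpycyx", "xtjznnxf", "xtrbjukk"
Leaf count: 9

9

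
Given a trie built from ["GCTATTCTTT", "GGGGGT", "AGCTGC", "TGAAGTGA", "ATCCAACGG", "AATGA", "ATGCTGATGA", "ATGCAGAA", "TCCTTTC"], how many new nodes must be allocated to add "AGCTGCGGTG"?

Walking "AGCTGCGGTG" from the root, the first 6 characters ("AGCTGC") follow existing edges; "G" is the first miss.
So 10 − 6 = 4 new nodes.

4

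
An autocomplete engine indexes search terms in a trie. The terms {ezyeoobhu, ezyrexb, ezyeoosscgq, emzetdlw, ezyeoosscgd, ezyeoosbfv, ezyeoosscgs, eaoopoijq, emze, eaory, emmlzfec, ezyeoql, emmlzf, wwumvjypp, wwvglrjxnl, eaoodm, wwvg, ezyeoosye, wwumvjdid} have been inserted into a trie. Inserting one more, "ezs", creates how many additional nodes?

"ez" is already a path in the trie; the remaining "s" must be added.
Each of the 1 remaining characters creates one node.

1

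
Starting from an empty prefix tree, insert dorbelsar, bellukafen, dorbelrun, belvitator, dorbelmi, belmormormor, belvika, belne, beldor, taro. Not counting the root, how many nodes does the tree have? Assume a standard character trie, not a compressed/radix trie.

51

Insert word by word; a character creates a node only if that edge doesn't already exist:
  "dorbelsar" → 9 new (d, o, r, b, e, l, s, a, r)
  "bellukafen" → 10 new (b, e, l, l, u, k, a, f, e, n)
  "dorbelrun" → prefix "dorbel" already present; 3 new (r, u, n)
  "belvitator" → prefix "bel" already present; 7 new (v, i, t, a, t, o, r)
  "dorbelmi" → prefix "dorbel" already present; 2 new (m, i)
  "belmormormor" → prefix "bel" already present; 9 new (m, o, r, m, o, r, m, o, r)
  "belvika" → prefix "belvi" already present; 2 new (k, a)
  "belne" → prefix "bel" already present; 2 new (n, e)
  "beldor" → prefix "bel" already present; 3 new (d, o, r)
  "taro" → 4 new (t, a, r, o)
Total nodes = 9 + 10 + 3 + 7 + 2 + 9 + 2 + 2 + 3 + 4 = 51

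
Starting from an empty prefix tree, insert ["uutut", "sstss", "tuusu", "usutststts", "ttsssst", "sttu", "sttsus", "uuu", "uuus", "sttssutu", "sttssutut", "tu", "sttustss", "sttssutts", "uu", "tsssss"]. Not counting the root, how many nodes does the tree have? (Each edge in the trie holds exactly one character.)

54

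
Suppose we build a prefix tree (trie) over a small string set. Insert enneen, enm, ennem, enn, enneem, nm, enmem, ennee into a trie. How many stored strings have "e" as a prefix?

7

Traverse to the node for "e", then collect every word in that subtree.
Matches: "enm", "enmem", "enn", "ennee", "enneem", "enneen", "ennem"
Count: 7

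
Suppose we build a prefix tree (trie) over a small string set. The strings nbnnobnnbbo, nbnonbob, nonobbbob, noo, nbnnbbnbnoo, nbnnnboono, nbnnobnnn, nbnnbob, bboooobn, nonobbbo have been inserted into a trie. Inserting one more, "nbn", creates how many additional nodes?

0

Every character of "nbn" already lies on an existing path (it is a prefix of some stored word).
No new nodes are needed: 0.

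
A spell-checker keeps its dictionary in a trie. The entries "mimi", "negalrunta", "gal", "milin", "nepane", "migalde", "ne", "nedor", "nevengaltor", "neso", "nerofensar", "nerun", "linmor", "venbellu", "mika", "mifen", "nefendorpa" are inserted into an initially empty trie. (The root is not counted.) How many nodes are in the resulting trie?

80

Insert word by word; a character creates a node only if that edge doesn't already exist:
  "mimi" → 4 new (m, i, m, i)
  "negalrunta" → 10 new (n, e, g, a, l, r, u, n, t, a)
  "gal" → 3 new (g, a, l)
  "milin" → prefix "mi" already present; 3 new (l, i, n)
  "nepane" → prefix "ne" already present; 4 new (p, a, n, e)
  "migalde" → prefix "mi" already present; 5 new (g, a, l, d, e)
  "ne" → prefix "ne" already present; 0 new (none)
  "nedor" → prefix "ne" already present; 3 new (d, o, r)
  "nevengaltor" → prefix "ne" already present; 9 new (v, e, n, g, a, l, t, o, r)
  "neso" → prefix "ne" already present; 2 new (s, o)
  "nerofensar" → prefix "ne" already present; 8 new (r, o, f, e, n, s, a, r)
  "nerun" → prefix "ner" already present; 2 new (u, n)
  "linmor" → 6 new (l, i, n, m, o, r)
  "venbellu" → 8 new (v, e, n, b, e, l, l, u)
  "mika" → prefix "mi" already present; 2 new (k, a)
  "mifen" → prefix "mi" already present; 3 new (f, e, n)
  "nefendorpa" → prefix "ne" already present; 8 new (f, e, n, d, o, r, p, a)
Total nodes = 4 + 10 + 3 + 3 + 4 + 5 + 0 + 3 + 9 + 2 + 8 + 2 + 6 + 8 + 2 + 3 + 8 = 80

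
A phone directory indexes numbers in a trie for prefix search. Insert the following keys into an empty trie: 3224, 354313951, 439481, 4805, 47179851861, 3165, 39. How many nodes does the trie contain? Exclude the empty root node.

For each word, the new-node count is its length minus the longest prefix already in the trie:
  "3224" → 4 new (3, 2, 2, 4)
  "354313951" → prefix "3" already present; 8 new (5, 4, 3, 1, 3, 9, 5, 1)
  "439481" → 6 new (4, 3, 9, 4, 8, 1)
  "4805" → prefix "4" already present; 3 new (8, 0, 5)
  "47179851861" → prefix "4" already present; 10 new (7, 1, 7, 9, 8, 5, 1, 8, 6, 1)
  "3165" → prefix "3" already present; 3 new (1, 6, 5)
  "39" → prefix "3" already present; 1 new (9)
Total nodes = 4 + 8 + 6 + 3 + 10 + 3 + 1 = 35

35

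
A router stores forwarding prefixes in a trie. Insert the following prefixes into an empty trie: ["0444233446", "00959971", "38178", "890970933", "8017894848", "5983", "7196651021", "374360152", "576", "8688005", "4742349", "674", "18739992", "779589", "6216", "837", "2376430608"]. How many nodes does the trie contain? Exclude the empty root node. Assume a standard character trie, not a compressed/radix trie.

108

For each word, the new-node count is its length minus the longest prefix already in the trie:
  "0444233446" → 10 new (0, 4, 4, 4, 2, 3, 3, 4, 4, 6)
  "00959971" → prefix "0" already present; 7 new (0, 9, 5, 9, 9, 7, 1)
  "38178" → 5 new (3, 8, 1, 7, 8)
  "890970933" → 9 new (8, 9, 0, 9, 7, 0, 9, 3, 3)
  "8017894848" → prefix "8" already present; 9 new (0, 1, 7, 8, 9, 4, 8, 4, 8)
  "5983" → 4 new (5, 9, 8, 3)
  "7196651021" → 10 new (7, 1, 9, 6, 6, 5, 1, 0, 2, 1)
  "374360152" → prefix "3" already present; 8 new (7, 4, 3, 6, 0, 1, 5, 2)
  "576" → prefix "5" already present; 2 new (7, 6)
  "8688005" → prefix "8" already present; 6 new (6, 8, 8, 0, 0, 5)
  "4742349" → 7 new (4, 7, 4, 2, 3, 4, 9)
  "674" → 3 new (6, 7, 4)
  "18739992" → 8 new (1, 8, 7, 3, 9, 9, 9, 2)
  "779589" → prefix "7" already present; 5 new (7, 9, 5, 8, 9)
  "6216" → prefix "6" already present; 3 new (2, 1, 6)
  "837" → prefix "8" already present; 2 new (3, 7)
  "2376430608" → 10 new (2, 3, 7, 6, 4, 3, 0, 6, 0, 8)
Total nodes = 10 + 7 + 5 + 9 + 9 + 4 + 10 + 8 + 2 + 6 + 7 + 3 + 8 + 5 + 3 + 2 + 10 = 108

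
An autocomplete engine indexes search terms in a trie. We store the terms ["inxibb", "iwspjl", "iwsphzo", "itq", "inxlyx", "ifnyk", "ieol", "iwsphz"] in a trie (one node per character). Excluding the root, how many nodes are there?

26

For each word, the new-node count is its length minus the longest prefix already in the trie:
  "inxibb" → 6 new (i, n, x, i, b, b)
  "iwspjl" → prefix "i" already present; 5 new (w, s, p, j, l)
  "iwsphzo" → prefix "iwsp" already present; 3 new (h, z, o)
  "itq" → prefix "i" already present; 2 new (t, q)
  "inxlyx" → prefix "inx" already present; 3 new (l, y, x)
  "ifnyk" → prefix "i" already present; 4 new (f, n, y, k)
  "ieol" → prefix "i" already present; 3 new (e, o, l)
  "iwsphz" → prefix "iwsphz" already present; 0 new (none)
Total nodes = 6 + 5 + 3 + 2 + 3 + 4 + 3 + 0 = 26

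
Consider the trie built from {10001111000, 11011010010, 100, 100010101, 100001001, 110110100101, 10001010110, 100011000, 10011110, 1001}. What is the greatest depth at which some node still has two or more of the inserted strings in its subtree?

11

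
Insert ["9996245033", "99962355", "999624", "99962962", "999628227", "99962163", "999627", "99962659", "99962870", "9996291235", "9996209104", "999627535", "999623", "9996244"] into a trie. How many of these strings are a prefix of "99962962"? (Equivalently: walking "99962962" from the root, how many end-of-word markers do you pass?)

Traverse "99962962" character by character; count nodes along the way that are marked as word ends.
Prefixes of the query that are stored words: "99962962"
Count: 1

1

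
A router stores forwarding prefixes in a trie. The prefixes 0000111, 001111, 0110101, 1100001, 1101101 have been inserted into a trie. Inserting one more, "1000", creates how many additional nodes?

3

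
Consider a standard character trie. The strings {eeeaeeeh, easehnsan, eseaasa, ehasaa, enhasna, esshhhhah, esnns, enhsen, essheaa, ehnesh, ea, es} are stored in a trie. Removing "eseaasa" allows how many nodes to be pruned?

Walk "eseaasa" from the leaf back toward the root, removing each node that no remaining word uses.
The suffix "eaasa" (5 nodes) is used only by "eseaasa"; the node for "es" still has the child "s", so pruning stops there.
Nodes removed: 5

5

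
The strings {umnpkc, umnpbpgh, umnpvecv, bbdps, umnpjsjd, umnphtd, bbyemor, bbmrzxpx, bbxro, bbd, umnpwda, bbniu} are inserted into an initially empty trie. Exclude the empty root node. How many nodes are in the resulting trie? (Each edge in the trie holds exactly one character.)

46

Insert word by word; a character creates a node only if that edge doesn't already exist:
  "umnpkc" → 6 new (u, m, n, p, k, c)
  "umnpbpgh" → prefix "umnp" already present; 4 new (b, p, g, h)
  "umnpvecv" → prefix "umnp" already present; 4 new (v, e, c, v)
  "bbdps" → 5 new (b, b, d, p, s)
  "umnpjsjd" → prefix "umnp" already present; 4 new (j, s, j, d)
  "umnphtd" → prefix "umnp" already present; 3 new (h, t, d)
  "bbyemor" → prefix "bb" already present; 5 new (y, e, m, o, r)
  "bbmrzxpx" → prefix "bb" already present; 6 new (m, r, z, x, p, x)
  "bbxro" → prefix "bb" already present; 3 new (x, r, o)
  "bbd" → prefix "bbd" already present; 0 new (none)
  "umnpwda" → prefix "umnp" already present; 3 new (w, d, a)
  "bbniu" → prefix "bb" already present; 3 new (n, i, u)
Total nodes = 6 + 4 + 4 + 5 + 4 + 3 + 5 + 6 + 3 + 0 + 3 + 3 = 46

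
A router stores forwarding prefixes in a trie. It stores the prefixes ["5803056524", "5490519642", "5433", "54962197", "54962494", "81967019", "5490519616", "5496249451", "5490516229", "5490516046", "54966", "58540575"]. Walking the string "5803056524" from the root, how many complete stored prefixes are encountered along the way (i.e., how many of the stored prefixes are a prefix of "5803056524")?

Walk "5803056524" from the root; an end-of-word marker is hit whenever a stored word is a prefix of "5803056524".
Prefixes of the query that are stored words: "5803056524"
Count: 1

1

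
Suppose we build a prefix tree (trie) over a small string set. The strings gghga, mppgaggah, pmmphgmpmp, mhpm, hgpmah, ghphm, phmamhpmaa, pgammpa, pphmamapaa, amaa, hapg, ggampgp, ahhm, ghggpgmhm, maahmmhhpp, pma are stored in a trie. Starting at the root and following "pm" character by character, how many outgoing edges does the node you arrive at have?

2

The children of the "pm" node are the distinct next characters among strings starting with "pm".
Characters that immediately follow "pm" among the stored strings: {a, m}.
That node has 2 child edges.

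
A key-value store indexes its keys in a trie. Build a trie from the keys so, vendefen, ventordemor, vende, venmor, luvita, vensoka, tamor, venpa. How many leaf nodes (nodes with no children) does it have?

8

A leaf is a node with no children — equivalently, the end of a word that is not a proper prefix of any other stored word.
Those words: "luvita", "so", "tamor", "vendefen", "venmor", "venpa", "vensoka", "ventordemor"
Leaf count: 8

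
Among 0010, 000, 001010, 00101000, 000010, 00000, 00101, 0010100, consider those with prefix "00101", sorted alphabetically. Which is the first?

Words with prefix "00101", in lexicographic order: "00101", "001010", "0010100", "00101000"
The 1st is 00101.

00101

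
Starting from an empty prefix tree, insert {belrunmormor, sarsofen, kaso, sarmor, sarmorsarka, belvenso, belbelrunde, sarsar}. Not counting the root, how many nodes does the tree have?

For each word, the new-node count is its length minus the longest prefix already in the trie:
  "belrunmormor" → 12 new (b, e, l, r, u, n, m, o, r, m, o, r)
  "sarsofen" → 8 new (s, a, r, s, o, f, e, n)
  "kaso" → 4 new (k, a, s, o)
  "sarmor" → prefix "sar" already present; 3 new (m, o, r)
  "sarmorsarka" → prefix "sarmor" already present; 5 new (s, a, r, k, a)
  "belvenso" → prefix "bel" already present; 5 new (v, e, n, s, o)
  "belbelrunde" → prefix "bel" already present; 8 new (b, e, l, r, u, n, d, e)
  "sarsar" → prefix "sars" already present; 2 new (a, r)
Total nodes = 12 + 8 + 4 + 3 + 5 + 5 + 8 + 2 = 47

47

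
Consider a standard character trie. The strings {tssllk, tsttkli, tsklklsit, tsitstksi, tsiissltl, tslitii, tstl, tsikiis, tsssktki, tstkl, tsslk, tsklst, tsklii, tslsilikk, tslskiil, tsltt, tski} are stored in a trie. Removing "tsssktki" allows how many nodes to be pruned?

5

Walk "tsssktki" from the leaf back toward the root, removing each node that no remaining word uses.
The suffix "sktki" (5 nodes) is used only by "tsssktki"; the node for "tss" still has the child "l", so pruning stops there.
Nodes removed: 5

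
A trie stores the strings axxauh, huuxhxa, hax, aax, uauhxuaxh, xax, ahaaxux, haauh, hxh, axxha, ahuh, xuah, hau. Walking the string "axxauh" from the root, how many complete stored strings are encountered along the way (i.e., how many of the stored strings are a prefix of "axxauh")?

1

Check each prefix of "axxauh" against the stored set — each match is an end-marker on the path.
Prefixes of the query that are stored words: "axxauh"
Count: 1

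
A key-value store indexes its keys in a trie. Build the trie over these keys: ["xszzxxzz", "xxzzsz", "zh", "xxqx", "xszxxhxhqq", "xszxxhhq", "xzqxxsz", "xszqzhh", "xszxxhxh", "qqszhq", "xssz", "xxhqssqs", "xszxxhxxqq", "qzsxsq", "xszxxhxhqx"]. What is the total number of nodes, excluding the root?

59

For each word, the new-node count is its length minus the longest prefix already in the trie:
  "xszzxxzz" → 8 new (x, s, z, z, x, x, z, z)
  "xxzzsz" → prefix "x" already present; 5 new (x, z, z, s, z)
  "zh" → 2 new (z, h)
  "xxqx" → prefix "xx" already present; 2 new (q, x)
  "xszxxhxhqq" → prefix "xsz" already present; 7 new (x, x, h, x, h, q, q)
  "xszxxhhq" → prefix "xszxxh" already present; 2 new (h, q)
  "xzqxxsz" → prefix "x" already present; 6 new (z, q, x, x, s, z)
  "xszqzhh" → prefix "xsz" already present; 4 new (q, z, h, h)
  "xszxxhxh" → prefix "xszxxhxh" already present; 0 new (none)
  "qqszhq" → 6 new (q, q, s, z, h, q)
  "xssz" → prefix "xs" already present; 2 new (s, z)
  "xxhqssqs" → prefix "xx" already present; 6 new (h, q, s, s, q, s)
  "xszxxhxxqq" → prefix "xszxxhx" already present; 3 new (x, q, q)
  "qzsxsq" → prefix "q" already present; 5 new (z, s, x, s, q)
  "xszxxhxhqx" → prefix "xszxxhxhq" already present; 1 new (x)
Total nodes = 8 + 5 + 2 + 2 + 7 + 2 + 6 + 4 + 0 + 6 + 2 + 6 + 3 + 5 + 1 = 59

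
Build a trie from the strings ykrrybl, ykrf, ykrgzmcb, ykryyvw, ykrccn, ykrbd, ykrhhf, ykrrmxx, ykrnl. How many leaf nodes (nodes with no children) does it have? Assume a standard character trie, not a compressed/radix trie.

9

A leaf is a node with no children — equivalently, the end of a word that is not a proper prefix of any other stored word.
Those words: "ykrbd", "ykrccn", "ykrf", "ykrgzmcb", "ykrhhf", "ykrnl", "ykrrmxx", "ykrrybl", "ykryyvw"
Leaf count: 9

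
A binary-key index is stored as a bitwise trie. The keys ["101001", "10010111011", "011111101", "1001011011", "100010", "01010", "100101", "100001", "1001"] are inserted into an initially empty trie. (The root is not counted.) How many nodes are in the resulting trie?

35

Trace insertions, counting only characters that open a new branch:
  "101001" → 6 new (1, 0, 1, 0, 0, 1)
  "10010111011" → prefix "10" already present; 9 new (0, 1, 0, 1, 1, 1, 0, 1, 1)
  "011111101" → 9 new (0, 1, 1, 1, 1, 1, 1, 0, 1)
  "1001011011" → prefix "1001011" already present; 3 new (0, 1, 1)
  "100010" → prefix "100" already present; 3 new (0, 1, 0)
  "01010" → prefix "01" already present; 3 new (0, 1, 0)
  "100101" → prefix "100101" already present; 0 new (none)
  "100001" → prefix "1000" already present; 2 new (0, 1)
  "1001" → prefix "1001" already present; 0 new (none)
Total nodes = 6 + 9 + 9 + 3 + 3 + 3 + 0 + 2 + 0 = 35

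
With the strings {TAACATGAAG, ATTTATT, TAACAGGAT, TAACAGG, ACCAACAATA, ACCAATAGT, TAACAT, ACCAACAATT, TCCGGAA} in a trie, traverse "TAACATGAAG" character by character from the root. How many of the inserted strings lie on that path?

2

Walk "TAACATGAAG" from the root; an end-of-word marker is hit whenever a stored word is a prefix of "TAACATGAAG".
Prefixes of the query that are stored words: "TAACAT", "TAACATGAAG"
Count: 2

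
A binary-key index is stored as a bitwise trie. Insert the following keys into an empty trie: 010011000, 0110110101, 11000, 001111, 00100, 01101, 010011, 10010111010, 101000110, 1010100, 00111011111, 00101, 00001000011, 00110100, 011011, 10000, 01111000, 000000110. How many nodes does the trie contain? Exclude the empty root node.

81

Trace insertions, counting only characters that open a new branch:
  "010011000" → 9 new (0, 1, 0, 0, 1, 1, 0, 0, 0)
  "0110110101" → prefix "01" already present; 8 new (1, 0, 1, 1, 0, 1, 0, 1)
  "11000" → 5 new (1, 1, 0, 0, 0)
  "001111" → prefix "0" already present; 5 new (0, 1, 1, 1, 1)
  "00100" → prefix "001" already present; 2 new (0, 0)
  "01101" → prefix "01101" already present; 0 new (none)
  "010011" → prefix "010011" already present; 0 new (none)
  "10010111010" → prefix "1" already present; 10 new (0, 0, 1, 0, 1, 1, 1, 0, 1, 0)
  "101000110" → prefix "10" already present; 7 new (1, 0, 0, 0, 1, 1, 0)
  "1010100" → prefix "1010" already present; 3 new (1, 0, 0)
  "00111011111" → prefix "00111" already present; 6 new (0, 1, 1, 1, 1, 1)
  "00101" → prefix "0010" already present; 1 new (1)
  "00001000011" → prefix "00" already present; 9 new (0, 0, 1, 0, 0, 0, 0, 1, 1)
  "00110100" → prefix "0011" already present; 4 new (0, 1, 0, 0)
  "011011" → prefix "011011" already present; 0 new (none)
  "10000" → prefix "100" already present; 2 new (0, 0)
  "01111000" → prefix "011" already present; 5 new (1, 1, 0, 0, 0)
  "000000110" → prefix "0000" already present; 5 new (0, 0, 1, 1, 0)
Total nodes = 9 + 8 + 5 + 5 + 2 + 0 + 0 + 10 + 7 + 3 + 6 + 1 + 9 + 4 + 0 + 2 + 5 + 5 = 81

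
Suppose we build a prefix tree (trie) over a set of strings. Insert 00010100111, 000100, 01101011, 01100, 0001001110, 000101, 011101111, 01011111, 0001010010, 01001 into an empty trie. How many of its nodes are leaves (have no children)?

A leaf is a node with no children — equivalently, the end of a word that is not a proper prefix of any other stored word.
Those words: "0001001110", "0001010010", "00010100111", "01001", "01011111", "01100", "01101011", "011101111"
Leaf count: 8

8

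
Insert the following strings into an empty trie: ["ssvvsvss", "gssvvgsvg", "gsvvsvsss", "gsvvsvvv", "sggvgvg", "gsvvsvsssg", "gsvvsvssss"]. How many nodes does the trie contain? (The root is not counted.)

34

Count nodes per top-level branch (shared prefixes stored once):
  'g'-branch (gssvvgsvg, gsvvsvsss, gsvvsvsssg, gsvvsvssss, gsvvsvvv): 20 nodes
  's'-branch (sggvgvg, ssvvsvss): 14 nodes
Sum: 34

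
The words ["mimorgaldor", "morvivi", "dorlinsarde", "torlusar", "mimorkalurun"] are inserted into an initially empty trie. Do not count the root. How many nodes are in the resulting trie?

For each word, the new-node count is its length minus the longest prefix already in the trie:
  "mimorgaldor" → 11 new (m, i, m, o, r, g, a, l, d, o, r)
  "morvivi" → prefix "m" already present; 6 new (o, r, v, i, v, i)
  "dorlinsarde" → 11 new (d, o, r, l, i, n, s, a, r, d, e)
  "torlusar" → 8 new (t, o, r, l, u, s, a, r)
  "mimorkalurun" → prefix "mimor" already present; 7 new (k, a, l, u, r, u, n)
Total nodes = 11 + 6 + 11 + 8 + 7 = 43

43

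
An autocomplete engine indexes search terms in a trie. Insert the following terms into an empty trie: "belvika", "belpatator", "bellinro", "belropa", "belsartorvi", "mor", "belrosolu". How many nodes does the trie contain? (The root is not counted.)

38

For each word, the new-node count is its length minus the longest prefix already in the trie:
  "belvika" → 7 new (b, e, l, v, i, k, a)
  "belpatator" → prefix "bel" already present; 7 new (p, a, t, a, t, o, r)
  "bellinro" → prefix "bel" already present; 5 new (l, i, n, r, o)
  "belropa" → prefix "bel" already present; 4 new (r, o, p, a)
  "belsartorvi" → prefix "bel" already present; 8 new (s, a, r, t, o, r, v, i)
  "mor" → 3 new (m, o, r)
  "belrosolu" → prefix "belro" already present; 4 new (s, o, l, u)
Total nodes = 7 + 7 + 5 + 4 + 8 + 3 + 4 = 38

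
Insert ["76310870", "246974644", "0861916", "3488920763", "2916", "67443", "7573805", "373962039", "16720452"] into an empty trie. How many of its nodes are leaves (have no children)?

9

A leaf is a node with no children — equivalently, the end of a word that is not a proper prefix of any other stored word.
Those words: "0861916", "16720452", "246974644", "2916", "3488920763", "373962039", "67443", "7573805", "76310870"
Leaf count: 9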